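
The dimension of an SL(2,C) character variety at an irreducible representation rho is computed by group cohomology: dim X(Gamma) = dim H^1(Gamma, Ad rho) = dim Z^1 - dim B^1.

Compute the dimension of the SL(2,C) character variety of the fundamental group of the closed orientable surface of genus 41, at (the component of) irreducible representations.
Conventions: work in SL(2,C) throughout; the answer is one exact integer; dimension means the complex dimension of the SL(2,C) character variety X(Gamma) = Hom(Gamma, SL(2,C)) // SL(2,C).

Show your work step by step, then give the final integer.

240

The genus-41 surface group: 2g = 82 generators, one relator prod [a_i, b_i].
A cocycle assigns one sl_2 vector per generator subject to the relator condition d_2(z) = 0: dim of the unconstrained space is 3*2g = 246.
d_2 is surjective at irreducible rho (its cokernel H^2 is dual to H^0 = 0), so dim Z^1 = 246 - 3 = 243.
Coboundaries contribute dim B^1 = 3 (injective at irreducible rho).
dim X = dim H^1 = 243 - 3 = 240.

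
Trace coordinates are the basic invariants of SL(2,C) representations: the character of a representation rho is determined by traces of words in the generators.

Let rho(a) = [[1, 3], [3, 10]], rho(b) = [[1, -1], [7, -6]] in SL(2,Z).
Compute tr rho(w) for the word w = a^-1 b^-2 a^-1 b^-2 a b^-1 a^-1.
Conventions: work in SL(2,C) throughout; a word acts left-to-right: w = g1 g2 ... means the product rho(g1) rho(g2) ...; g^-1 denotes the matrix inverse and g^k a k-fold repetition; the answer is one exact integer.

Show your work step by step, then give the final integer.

-4789661

rho(a^-1) = [[10, -3], [-3, 1]]
... * rho(b^-1) = [[-6, 1], [-7, 1]]  ->  [[-39, 7], [11, -2]]
... * rho(b^-1) = [[-6, 1], [-7, 1]]  ->  [[185, -32], [-52, 9]]
... * rho(a^-1) = [[10, -3], [-3, 1]]  ->  [[1946, -587], [-547, 165]]
... * rho(b^-1) = [[-6, 1], [-7, 1]]  ->  [[-7567, 1359], [2127, -382]]
... * rho(b^-1) = [[-6, 1], [-7, 1]]  ->  [[35889, -6208], [-10088, 1745]]
... * rho(a) = [[1, 3], [3, 10]]  ->  [[17265, 45587], [-4853, -12814]]
... * rho(b^-1) = [[-6, 1], [-7, 1]]  ->  [[-422699, 62852], [118816, -17667]]
... * rho(a^-1) = [[10, -3], [-3, 1]]  ->  [[-4415546, 1330949], [1241161, -374115]]
tr = -4415546 + -374115 = -4789661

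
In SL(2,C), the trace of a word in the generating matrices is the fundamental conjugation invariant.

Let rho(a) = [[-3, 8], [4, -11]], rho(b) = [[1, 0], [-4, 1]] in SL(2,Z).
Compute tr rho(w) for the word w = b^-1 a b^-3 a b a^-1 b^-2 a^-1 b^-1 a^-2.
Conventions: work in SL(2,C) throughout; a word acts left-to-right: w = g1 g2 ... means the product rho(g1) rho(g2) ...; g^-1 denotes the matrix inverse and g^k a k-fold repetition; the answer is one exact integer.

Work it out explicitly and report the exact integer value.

rho(b^-1) = [[1, 0], [4, 1]]
... * rho(a) = [[-3, 8], [4, -11]]  ->  [[-3, 8], [-8, 21]]
... * rho(b^-1) = [[1, 0], [4, 1]]  ->  [[29, 8], [76, 21]]
... * rho(b^-1) = [[1, 0], [4, 1]]  ->  [[61, 8], [160, 21]]
... * rho(b^-1) = [[1, 0], [4, 1]]  ->  [[93, 8], [244, 21]]
... * rho(a) = [[-3, 8], [4, -11]]  ->  [[-247, 656], [-648, 1721]]
... * rho(b) = [[1, 0], [-4, 1]]  ->  [[-2871, 656], [-7532, 1721]]
... * rho(a^-1) = [[-11, -8], [-4, -3]]  ->  [[28957, 21000], [75968, 55093]]
... * rho(b^-1) = [[1, 0], [4, 1]]  ->  [[112957, 21000], [296340, 55093]]
... * rho(b^-1) = [[1, 0], [4, 1]]  ->  [[196957, 21000], [516712, 55093]]
... * rho(a^-1) = [[-11, -8], [-4, -3]]  ->  [[-2250527, -1638656], [-5904204, -4298975]]
... * rho(b^-1) = [[1, 0], [4, 1]]  ->  [[-8805151, -1638656], [-23100104, -4298975]]
... * rho(a^-1) = [[-11, -8], [-4, -3]]  ->  [[103411285, 75357176], [271297044, 197697757]]
... * rho(a^-1) = [[-11, -8], [-4, -3]]  ->  [[-1438952839, -1053361808], [-3775058512, -2763469623]]
tr = -1438952839 + -2763469623 = -4202422462

-4202422462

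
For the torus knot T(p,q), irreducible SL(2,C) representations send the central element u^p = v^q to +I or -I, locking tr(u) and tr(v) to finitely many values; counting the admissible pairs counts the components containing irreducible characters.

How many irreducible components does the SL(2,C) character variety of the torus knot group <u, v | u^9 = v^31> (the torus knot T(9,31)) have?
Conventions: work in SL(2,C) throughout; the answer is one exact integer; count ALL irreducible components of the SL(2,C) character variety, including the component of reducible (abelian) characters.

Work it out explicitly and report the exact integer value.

For T(9,31): irreducibility forces the central element u^9 = v^31 to one of +I, -I.
On an irreducible component, tr(u) is locked at 2*cos(pi*alpha/9) for some alpha in 1..8, and tr(v) at 2*cos(pi*beta/31) for some beta in 1..30.
Consistency of u^9 = (-1)^alpha I with v^31 = (-1)^beta I forces alpha = beta (mod 2).
count pairs: odd alpha (4 choices) x odd beta (15), plus even alpha (4) x even beta (15): 4*15 + 4*15 = 120.
components with irreducible characters: 120; plus the single component of reducible (abelian) characters: total 121.

121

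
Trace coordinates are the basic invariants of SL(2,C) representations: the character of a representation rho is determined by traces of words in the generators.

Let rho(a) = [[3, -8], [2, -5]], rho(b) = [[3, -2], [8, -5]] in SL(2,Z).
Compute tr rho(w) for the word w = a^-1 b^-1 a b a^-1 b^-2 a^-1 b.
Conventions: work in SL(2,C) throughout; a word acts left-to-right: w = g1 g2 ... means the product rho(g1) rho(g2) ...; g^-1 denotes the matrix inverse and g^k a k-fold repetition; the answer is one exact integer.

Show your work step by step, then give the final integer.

rho(a^-1) = [[-5, 8], [-2, 3]]
... * rho(b^-1) = [[-5, 2], [-8, 3]]  ->  [[-39, 14], [-14, 5]]
... * rho(a) = [[3, -8], [2, -5]]  ->  [[-89, 242], [-32, 87]]
... * rho(b) = [[3, -2], [8, -5]]  ->  [[1669, -1032], [600, -371]]
... * rho(a^-1) = [[-5, 8], [-2, 3]]  ->  [[-6281, 10256], [-2258, 3687]]
... * rho(b^-1) = [[-5, 2], [-8, 3]]  ->  [[-50643, 18206], [-18206, 6545]]
... * rho(b^-1) = [[-5, 2], [-8, 3]]  ->  [[107567, -46668], [38670, -16777]]
... * rho(a^-1) = [[-5, 8], [-2, 3]]  ->  [[-444499, 720532], [-159796, 259029]]
... * rho(b) = [[3, -2], [8, -5]]  ->  [[4430759, -2713662], [1592844, -975553]]
tr = 4430759 + -975553 = 3455206

3455206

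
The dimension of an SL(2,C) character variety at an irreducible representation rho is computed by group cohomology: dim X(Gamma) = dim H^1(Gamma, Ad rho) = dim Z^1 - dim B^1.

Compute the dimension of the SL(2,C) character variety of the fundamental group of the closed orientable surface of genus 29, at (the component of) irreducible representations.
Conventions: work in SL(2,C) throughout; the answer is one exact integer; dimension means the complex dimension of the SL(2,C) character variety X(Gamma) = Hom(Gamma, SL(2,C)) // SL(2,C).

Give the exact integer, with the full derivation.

Gamma = pi_1(Sigma_29) = < a_1, b_1, ..., a_29, b_29 | prod [a_i, b_i] > has 2g = 58 generators and 1 relator.
Unconstrained cocycle data is one sl_2 vector per generator (174 dimensions), cut by the relator condition d_2(z) = 0.
At an irreducible rho, H^2 = coker(d_2) vanishes (Poincare duality: H^2 is dual to H^0 = invariants = 0), so d_2 is surjective onto sl_2 and dim Z^1 = 174 - 3 = 171.
As always at irreducible rho, dim B^1 = 3.
Hence dim X = 171 - 3 = 168.

168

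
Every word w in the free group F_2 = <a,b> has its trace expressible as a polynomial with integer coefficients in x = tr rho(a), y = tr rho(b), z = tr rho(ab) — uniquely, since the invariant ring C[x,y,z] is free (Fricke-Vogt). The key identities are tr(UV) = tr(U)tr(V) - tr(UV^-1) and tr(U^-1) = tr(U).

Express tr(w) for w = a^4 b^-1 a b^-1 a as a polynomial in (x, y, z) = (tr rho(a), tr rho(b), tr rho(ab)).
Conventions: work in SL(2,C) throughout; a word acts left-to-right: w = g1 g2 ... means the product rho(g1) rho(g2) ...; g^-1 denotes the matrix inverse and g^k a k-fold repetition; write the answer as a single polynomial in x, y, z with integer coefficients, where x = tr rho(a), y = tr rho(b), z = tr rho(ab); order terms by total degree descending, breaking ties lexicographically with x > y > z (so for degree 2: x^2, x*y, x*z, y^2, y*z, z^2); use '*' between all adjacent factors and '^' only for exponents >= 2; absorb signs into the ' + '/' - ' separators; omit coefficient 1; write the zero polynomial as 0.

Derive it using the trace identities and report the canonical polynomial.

trace(a^2) = trace(a) trace(a) - trace(1) = x^2 - 2
apply: trace(a^3) = trace(a) trace(a^2) - trace(a) = x^3 - 3*x
apply: trace(a^4) = trace(a) trace(a^3) - trace(a^2) = x^4 - 4*x^2 + 2
trace(a^5) = trace(a) trace(a^4) - trace(a^3) = x^5 - 5*x^3 + 5*x
trace(a^6) = trace(a) trace(a^5) - trace(a^4) = x^6 - 6*x^4 + 9*x^2 - 2
apply: trace(a b a) = trace(a) trace(b a) - trace(b) = x*z - y
apply: trace(a b a^2) = trace(a) trace(a b a) - trace(a b) = x^2*z - x*y - z
apply: trace(a b a^3) = trace(a) trace(a b a^2) - trace(a b a) = x^3*z - x^2*y - 2*x*z + y
trace(a b a^4) = trace(a) trace(a b a^3) - trace(a b a^2) = x^4*z - x^3*y - 3*x^2*z + 2*x*y + z
use: trace(a^6 b) = trace(a) trace(a b a^4) - trace(a b a^3) = x^5*z - x^4*y - 4*x^3*z + 3*x^2*y + 3*x*z - y
trace(a^5 b^-1 a) = trace(a^6) trace(b) - trace(a^6 b) = x^6*y - x^5*z - 5*x^4*y + 4*x^3*z + 6*x^2*y - 3*x*z - y
use: trace(b a b a) = trace(a b) trace(a b) - trace(1)   [split at repeated a] = z^2 - 2
trace(b a b) = trace(b) trace(a b) - trace(a) = y*z - x
apply: trace(b a b a^2) = trace(a) trace(b a b a) - trace(b a b) = x*z^2 - y*z - x
trace(a b a b a^2) = trace(a) trace(b a b a^2) - trace(b a b a) = x^2*z^2 - x*y*z - x^2 - z^2 + 2
trace(b a b a^4) = trace(a) trace(a b a b a^2) - trace(a b a b a) = x^3*z^2 - x^2*y*z - x^3 - 2*x*z^2 + y*z + 3*x
trace(a b a^5 b) = trace(a) trace(b a b a^4) - trace(b a b a^3) = x^4*z^2 - x^3*y*z - x^4 - 3*x^2*z^2 + 2*x*y*z + 4*x^2 + z^2 - 2
trace(a^5 b^-1 a b) = trace(a b a^5) trace(b) - trace(a b a^5 b) = x^5*y*z - x^4*y^2 - x^4*z^2 - 3*x^3*y*z + x^4 + 3*x^2*y^2 + 3*x^2*z^2 + x*y*z - 4*x^2 - y^2 - z^2 + 2
trace(a^4 b^-1 a b^-1 a) = trace(a^5 b^-1 a) trace(b) - trace(a^5 b^-1 a b) = x^6*y^2 - 2*x^5*y*z - 4*x^4*y^2 + x^4*z^2 + 7*x^3*y*z - x^4 + 3*x^2*y^2 - 3*x^2*z^2 - 4*x*y*z + 4*x^2 + z^2 - 2

x^6*y^2 - 2*x^5*y*z - 4*x^4*y^2 + x^4*z^2 + 7*x^3*y*z - x^4 + 3*x^2*y^2 - 3*x^2*z^2 - 4*x*y*z + 4*x^2 + z^2 - 2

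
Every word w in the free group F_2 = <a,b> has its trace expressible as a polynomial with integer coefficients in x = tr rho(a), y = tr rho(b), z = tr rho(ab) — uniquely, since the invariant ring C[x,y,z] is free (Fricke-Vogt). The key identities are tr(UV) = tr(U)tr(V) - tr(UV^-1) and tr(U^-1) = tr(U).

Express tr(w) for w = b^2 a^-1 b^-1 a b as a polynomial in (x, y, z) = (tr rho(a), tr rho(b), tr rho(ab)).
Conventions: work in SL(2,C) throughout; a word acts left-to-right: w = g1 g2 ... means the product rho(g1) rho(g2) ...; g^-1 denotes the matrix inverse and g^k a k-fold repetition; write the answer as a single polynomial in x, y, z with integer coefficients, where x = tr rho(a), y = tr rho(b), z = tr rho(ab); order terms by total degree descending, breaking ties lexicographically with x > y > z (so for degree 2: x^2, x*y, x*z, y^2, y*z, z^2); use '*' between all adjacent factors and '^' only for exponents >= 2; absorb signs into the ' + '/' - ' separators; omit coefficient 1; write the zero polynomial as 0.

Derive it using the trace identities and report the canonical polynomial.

trace(a b^2) = trace(b) trace(a b) - trace(a)   [square of b] = y*z - x
trace(b^3 a) = trace(b) trace(a b^2) - trace(a b)   [square of b] = y^2*z - x*y - z
trace(b^2) = trace(b) trace(b) - trace(1)   [square of b] = y^2 - 2
trace(b^3) = trace(b) trace(b^2) - trace(b)   [square of b] = y^3 - 3*y
trace(a b^3 a) = trace(a) trace(b^3 a) - trace(b^3)   [square of a] = x*y^2*z - x^2*y - y^3 - x*z + 3*y
trace(a b a b) = trace(a b) trace(a b) - trace(1)   [split at a repeated a] = z^2 - 2
trace(a b a) = trace(a) trace(b a) - trace(b)   [square of a] = x*z - y
trace(a b a b^2) = trace(b) trace(a b a b) - trace(a b a)   [square of b] = y*z^2 - x*z - y
trace(a b^3 a b) = trace(b) trace(a b a b^2) - trace(a b a b)   [square of b] = y^2*z^2 - x*y*z - y^2 - z^2 + 2
trace(b^-1 a b^3 a) = trace(a b^3 a) trace(b) - trace(a b^3 a b)   [inverse elimination on b] = x*y^3*z - x^2*y^2 - y^4 - y^2*z^2 + 4*y^2 + z^2 - 2
trace(b^2 a^-1 b^-1 a b) = trace(b^-1 a b^3) trace(a) - trace(b^-1 a b^3 a)   [inverse elimination on a] = -x*y^3*z + x^2*y^2 + y^4 + y^2*z^2 + x*y*z - x^2 - 4*y^2 - z^2 + 2

-x*y^3*z + x^2*y^2 + y^4 + y^2*z^2 + x*y*z - x^2 - 4*y^2 - z^2 + 2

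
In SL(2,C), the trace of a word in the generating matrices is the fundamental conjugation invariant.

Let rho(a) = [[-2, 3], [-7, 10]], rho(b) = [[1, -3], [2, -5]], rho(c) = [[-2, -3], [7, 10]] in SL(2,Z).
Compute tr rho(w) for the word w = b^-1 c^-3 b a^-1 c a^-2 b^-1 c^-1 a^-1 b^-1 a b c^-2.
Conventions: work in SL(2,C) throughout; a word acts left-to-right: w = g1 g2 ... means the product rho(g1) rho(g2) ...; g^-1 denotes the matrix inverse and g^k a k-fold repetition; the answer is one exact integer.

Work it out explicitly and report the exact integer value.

129990649420352

rho(b^-1) = [[-5, 3], [-2, 1]]
... * rho(c^-1) = [[10, 3], [-7, -2]]  ->  [[-71, -21], [-27, -8]]
... * rho(c^-1) = [[10, 3], [-7, -2]]  ->  [[-563, -171], [-214, -65]]
... * rho(c^-1) = [[10, 3], [-7, -2]]  ->  [[-4433, -1347], [-1685, -512]]
... * rho(b) = [[1, -3], [2, -5]]  ->  [[-7127, 20034], [-2709, 7615]]
... * rho(a^-1) = [[10, -3], [7, -2]]  ->  [[68968, -18687], [26215, -7103]]
... * rho(c) = [[-2, -3], [7, 10]]  ->  [[-268745, -393774], [-102151, -149675]]
... * rho(a^-1) = [[10, -3], [7, -2]]  ->  [[-5443868, 1593783], [-2069235, 605803]]
... * rho(a^-1) = [[10, -3], [7, -2]]  ->  [[-43282199, 13144038], [-16451729, 4996099]]
... * rho(b^-1) = [[-5, 3], [-2, 1]]  ->  [[190122919, -116702559], [72266447, -44359088]]
... * rho(c^-1) = [[10, 3], [-7, -2]]  ->  [[2718147103, 803773875], [1033178086, 305517517]]
... * rho(a^-1) = [[10, -3], [7, -2]]  ->  [[32807888155, -9761989059], [12470403479, -3710569292]]
... * rho(b^-1) = [[-5, 3], [-2, 1]]  ->  [[-144515462657, 88661675406], [-54930878811, 33700641145]]
... * rho(a) = [[-2, 3], [-7, 10]]  ->  [[-331600802528, 453070366089], [-126042730393, 172213775017]]
... * rho(b) = [[1, -3], [2, -5]]  ->  [[574539929650, -1270549422861], [218384819641, -482940683906]]
... * rho(c^-1) = [[10, 3], [-7, -2]]  ->  [[14639245256527, 4264718634672], [5564432983752, 1621035826735]]
... * rho(c^-1) = [[10, 3], [-7, -2]]  ->  [[116539422122566, 35388298500237], [44297079050375, 13451227297786]]
tr = 116539422122566 + 13451227297786 = 129990649420352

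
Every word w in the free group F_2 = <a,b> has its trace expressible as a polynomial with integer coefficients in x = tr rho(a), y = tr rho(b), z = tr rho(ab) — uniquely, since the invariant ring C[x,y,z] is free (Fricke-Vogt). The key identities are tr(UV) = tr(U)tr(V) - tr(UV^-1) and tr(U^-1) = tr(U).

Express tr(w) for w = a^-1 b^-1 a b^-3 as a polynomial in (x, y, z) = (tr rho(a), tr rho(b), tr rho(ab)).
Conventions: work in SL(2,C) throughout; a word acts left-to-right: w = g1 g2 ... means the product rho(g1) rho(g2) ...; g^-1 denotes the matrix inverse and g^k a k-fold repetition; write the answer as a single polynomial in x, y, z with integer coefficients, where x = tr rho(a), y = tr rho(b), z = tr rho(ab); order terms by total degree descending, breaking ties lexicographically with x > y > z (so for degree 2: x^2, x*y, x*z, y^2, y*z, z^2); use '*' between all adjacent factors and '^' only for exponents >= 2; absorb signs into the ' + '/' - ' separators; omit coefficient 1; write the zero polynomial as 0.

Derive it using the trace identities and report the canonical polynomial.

tr(b^-1) = tr(b) = y
next, tr(a b a) = tr(a) tr(b a) - tr(b) = x*z - y
next, tr(a b a b) = tr(b a) tr(b a) - tr(1) = z^2 - 2
tr(b^-1 a b a) = tr(a b a) tr(b) - tr(a b a b) = x*y*z - y^2 - z^2 + 2
next, tr(a^-1 b^-1 a b) = tr(b^-1 a b) tr(a) - tr(b^-1 a b a) = -x*y*z + x^2 + y^2 + z^2 - 2
tr(b^-1 a^-1 b^-1 a) = tr(a^-1 b^-1 a) tr(b) - tr(a^-1 b^-1 a b) = x*y*z - x^2 - z^2 + 2
tr(b^-1 a^-1 b^-1 a b^-1) = tr(b^-1 a^-1 b^-1 a) tr(b) - tr(b^-1 a^-1 b^-1 a b) = x*y^2*z - x^2*y - y*z^2 + y
tr(a^-1 b^-1 a b^-3) = tr(b^-1 a^-1 b^-1 a b^-1) tr(b) - tr(b^-1 a^-1 b^-1 a) = x*y^3*z - x^2*y^2 - y^2*z^2 - x*y*z + x^2 + y^2 + z^2 - 2

x*y^3*z - x^2*y^2 - y^2*z^2 - x*y*z + x^2 + y^2 + z^2 - 2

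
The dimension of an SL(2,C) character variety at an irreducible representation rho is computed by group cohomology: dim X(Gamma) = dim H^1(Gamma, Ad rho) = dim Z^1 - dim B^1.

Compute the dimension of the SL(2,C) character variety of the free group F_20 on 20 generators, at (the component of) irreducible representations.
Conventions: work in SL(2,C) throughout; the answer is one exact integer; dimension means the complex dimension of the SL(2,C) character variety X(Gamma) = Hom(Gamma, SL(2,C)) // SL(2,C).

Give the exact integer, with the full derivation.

Gamma = F_20 has 20 generators and no relators.
So Z^1 = (sl_2)^20 in full: dim Z^1 = 60.
dim B^1 = 3: the coboundary map is injective because an irreducible image has centralizer 0 in sl_2.
dim X = dim H^1 = dim Z^1 - dim B^1 = 60 - 3 = 57.

57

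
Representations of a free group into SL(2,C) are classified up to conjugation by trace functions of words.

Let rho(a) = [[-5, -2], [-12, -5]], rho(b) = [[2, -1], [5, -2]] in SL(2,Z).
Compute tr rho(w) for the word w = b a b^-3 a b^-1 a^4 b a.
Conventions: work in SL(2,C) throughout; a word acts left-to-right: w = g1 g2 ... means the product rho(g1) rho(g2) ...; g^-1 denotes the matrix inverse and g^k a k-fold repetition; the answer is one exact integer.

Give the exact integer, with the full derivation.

4930

rho(b) = [[2, -1], [5, -2]]
... * rho(a) = [[-5, -2], [-12, -5]]  ->  [[2, 1], [-1, 0]]
... * rho(b^-1) = [[-2, 1], [-5, 2]]  ->  [[-9, 4], [2, -1]]
... * rho(b^-1) = [[-2, 1], [-5, 2]]  ->  [[-2, -1], [1, 0]]
... * rho(b^-1) = [[-2, 1], [-5, 2]]  ->  [[9, -4], [-2, 1]]
... * rho(a) = [[-5, -2], [-12, -5]]  ->  [[3, 2], [-2, -1]]
... * rho(b^-1) = [[-2, 1], [-5, 2]]  ->  [[-16, 7], [9, -4]]
... * rho(a) = [[-5, -2], [-12, -5]]  ->  [[-4, -3], [3, 2]]
... * rho(a) = [[-5, -2], [-12, -5]]  ->  [[56, 23], [-39, -16]]
... * rho(a) = [[-5, -2], [-12, -5]]  ->  [[-556, -227], [387, 158]]
... * rho(a) = [[-5, -2], [-12, -5]]  ->  [[5504, 2247], [-3831, -1564]]
... * rho(b) = [[2, -1], [5, -2]]  ->  [[22243, -9998], [-15482, 6959]]
... * rho(a) = [[-5, -2], [-12, -5]]  ->  [[8761, 5504], [-6098, -3831]]
tr = 8761 + -3831 = 4930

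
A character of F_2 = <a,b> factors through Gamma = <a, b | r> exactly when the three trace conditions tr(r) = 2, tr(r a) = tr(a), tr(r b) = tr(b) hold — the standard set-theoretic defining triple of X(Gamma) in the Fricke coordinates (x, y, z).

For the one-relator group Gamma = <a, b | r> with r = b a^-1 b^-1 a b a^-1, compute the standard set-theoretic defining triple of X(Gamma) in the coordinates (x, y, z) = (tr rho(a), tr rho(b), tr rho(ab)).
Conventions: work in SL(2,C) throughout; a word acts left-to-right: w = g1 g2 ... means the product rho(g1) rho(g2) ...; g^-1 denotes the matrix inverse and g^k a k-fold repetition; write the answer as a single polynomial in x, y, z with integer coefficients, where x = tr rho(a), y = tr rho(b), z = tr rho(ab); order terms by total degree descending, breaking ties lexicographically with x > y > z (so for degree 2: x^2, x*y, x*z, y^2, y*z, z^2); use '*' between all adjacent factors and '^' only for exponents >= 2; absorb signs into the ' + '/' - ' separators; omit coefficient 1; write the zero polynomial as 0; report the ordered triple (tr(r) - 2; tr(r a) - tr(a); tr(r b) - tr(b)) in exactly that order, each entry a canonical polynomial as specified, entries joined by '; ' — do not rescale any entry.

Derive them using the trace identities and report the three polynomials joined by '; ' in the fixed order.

tr(b^2 a) = tr(b)*tr(a b) - tr(a)  (reduce the b square) = y*z - x
tr(b^2) = tr(b)*tr(b) - tr(1)  (reduce the b square) = y^2 - 2
tr(a b^2 a) = tr(a)*tr(b^2 a) - tr(b^2)  (reduce the a square) = x*y*z - x^2 - y^2 + 2
tr(a b a b) = tr(a b)*tr(a b) - tr(1)  (split on a) = z^2 - 2
tr(a b a) = tr(a)*tr(b a) - tr(b)  (reduce the a square) = x*z - y
tr(a b^2 a b) = tr(b)*tr(a b a b) - tr(a b a)  (reduce the b square) = y*z^2 - x*z - y
tr(b a b^-1 a b) = tr(a b^2 a)*tr(b) - tr(a b^2 a b)  (eliminate b^-1) = x*y^2*z - x^2*y - y^3 - y*z^2 + x*z + 3*y
tr(a b a b a) = tr(a)*tr(b a b a) - tr(b a b)  (reduce the a square) = x*z^2 - y*z - x
tr(a b a b a b) = tr(b a b a)*tr(b a) - tr(a b)  (split on b) = z^3 - 3*z
tr(b a b^-1 a b a) = tr(a b a b a)*tr(b) - tr(a b a b a b)  (eliminate b^-1) = x*y*z^2 - y^2*z - z^3 - x*y + 3*z
tr(b^-1 a b a^-1 b a) = tr(b a b^-1 a b)*tr(a) - tr(b a b^-1 a b a)  (eliminate a^-1) = x^2*y^2*z - x^3*y - x*y^3 - 2*x*y*z^2 + x^2*z + y^2*z + z^3 + 4*x*y - 3*z
tr(b a^-1 b^-1 a b a^-1) = tr(b^-1 a b a^-1 b)*tr(a) - tr(b^-1 a b a^-1 b a)  (eliminate a^-1) = -x^2*y^2*z + x^3*y + x*y^3 + 2*x*y*z^2 - x^2*z - y^2*z - z^3 - 3*x*y + 3*z
tr(b a^-1 b^-1 a b) = tr(b^-1 a b^2)*tr(a) - tr(b^-1 a b^2 a) = -x*y^2*z + x^2*y + y^3 + y*z^2 - 3*y
tr(b^3 a) = tr(b)*tr(a b^2) - tr(a b)  (reduce the b square) = y^2*z - x*y - z
tr(b^3) = tr(b)*tr(b^2) - tr(b)  (reduce the b square) = y^3 - 3*y
tr(a b^3 a) = tr(a)*tr(b^3 a) - tr(b^3)  (reduce the a square) = x*y^2*z - x^2*y - y^3 - x*z + 3*y
tr(a b^3 a b) = tr(b)*tr(b a b a b) - tr(b a b a)  (reduce the b square) = y^2*z^2 - x*y*z - y^2 - z^2 + 2
tr(b^-1 a b^3 a) = tr(a b^3 a)*tr(b) - tr(a b^3 a b)  (eliminate b^-1) = x*y^3*z - x^2*y^2 - y^4 - y^2*z^2 + 4*y^2 + z^2 - 2
tr(b^2 a^-1 b^-1 a b) = tr(b^-1 a b^3)*tr(a) - tr(b^-1 a b^3 a)  (eliminate a^-1) = -x*y^3*z + x^2*y^2 + y^4 + y^2*z^2 + x*y*z - x^2 - 4*y^2 - z^2 + 2
tr(a^2 b a) = tr(a)*tr(a b a) - tr(a b)  (reduce the a square) = x^2*z - x*y - z
tr(a b a b^2 a) = tr(b)*tr(a^2 b a b) - tr(a^2 b a)  (reduce the b square) = x*y*z^2 - x^2*z - y^2*z + z
tr(a b a b^2 a b) = tr(b)*tr(a b a b a b) - tr(a b a b a)  (reduce the b square) = y*z^3 - x*z^2 - 2*y*z + x
tr(b^-1 a b a b^2 a) = tr(a b a b^2 a)*tr(b) - tr(a b a b^2 a b)  (eliminate b^-1) = x*y^2*z^2 - x^2*y*z - y^3*z - y*z^3 + x*z^2 + 3*y*z - x
tr(b^2 a^-1 b^-1 a b a) = tr(b^-1 a b a b^2)*tr(a) - tr(b^-1 a b a b^2 a)  (eliminate a^-1) = -x*y^2*z^2 + x^2*y*z + y^3*z + y*z^3 - 3*y*z - x
tr(b a^-1 b^-1 a b a^-1 b) = tr(b^2 a^-1 b^-1 a b)*tr(a) - tr(b^2 a^-1 b^-1 a b a)  (eliminate a^-1) = -x^2*y^3*z + x^3*y^2 + x*y^4 + 2*x*y^2*z^2 - y^3*z - y*z^3 - x^3 - 4*x*y^2 - x*z^2 + 3*y*z + 3*x
assemble the triple (tr(r) - 2; tr(r a) - x; tr(r b) - y)

-x^2*y^2*z + x^3*y + x*y^3 + 2*x*y*z^2 - x^2*z - y^2*z - z^3 - 3*x*y + 3*z - 2; -x*y^2*z + x^2*y + y^3 + y*z^2 - x - 3*y; -x^2*y^3*z + x^3*y^2 + x*y^4 + 2*x*y^2*z^2 - y^3*z - y*z^3 - x^3 - 4*x*y^2 - x*z^2 + 3*y*z + 3*x - y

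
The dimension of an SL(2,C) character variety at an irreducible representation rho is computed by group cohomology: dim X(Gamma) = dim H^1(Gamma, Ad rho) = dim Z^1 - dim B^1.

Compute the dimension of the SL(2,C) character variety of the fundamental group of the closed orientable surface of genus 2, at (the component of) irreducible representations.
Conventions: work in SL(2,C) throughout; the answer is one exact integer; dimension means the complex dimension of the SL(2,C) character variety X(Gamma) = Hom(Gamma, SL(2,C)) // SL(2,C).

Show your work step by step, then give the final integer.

6

Gamma = pi_1(Sigma_2) = < a_1, b_1, ..., a_2, b_2 | prod [a_i, b_i] > has 2g = 4 generators and 1 relator.
A cocycle assigns one sl_2 vector per generator subject to the relator condition d_2(z) = 0: dim of the unconstrained space is 3*2g = 12.
At an irreducible rho, H^2 = coker(d_2) vanishes (Poincare duality: H^2 is dual to H^0 = invariants = 0), so d_2 is surjective onto sl_2 and dim Z^1 = 12 - 3 = 9.
As always at irreducible rho, dim B^1 = 3.
dim H^1 = 9 - 3 = 6 = dim X.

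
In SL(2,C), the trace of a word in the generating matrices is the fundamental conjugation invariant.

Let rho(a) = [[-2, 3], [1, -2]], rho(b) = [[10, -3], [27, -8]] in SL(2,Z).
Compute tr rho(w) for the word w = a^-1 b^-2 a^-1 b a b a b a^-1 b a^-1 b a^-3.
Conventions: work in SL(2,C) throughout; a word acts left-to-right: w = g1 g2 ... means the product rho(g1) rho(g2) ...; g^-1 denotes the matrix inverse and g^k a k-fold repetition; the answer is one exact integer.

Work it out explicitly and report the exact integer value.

rho(a^-1) = [[-2, -3], [-1, -2]]
... * rho(b^-1) = [[-8, 3], [-27, 10]]  ->  [[97, -36], [62, -23]]
... * rho(b^-1) = [[-8, 3], [-27, 10]]  ->  [[196, -69], [125, -44]]
... * rho(a^-1) = [[-2, -3], [-1, -2]]  ->  [[-323, -450], [-206, -287]]
... * rho(b) = [[10, -3], [27, -8]]  ->  [[-15380, 4569], [-9809, 2914]]
... * rho(a) = [[-2, 3], [1, -2]]  ->  [[35329, -55278], [22532, -35255]]
... * rho(b) = [[10, -3], [27, -8]]  ->  [[-1139216, 336237], [-726565, 214444]]
... * rho(a) = [[-2, 3], [1, -2]]  ->  [[2614669, -4090122], [1667574, -2608583]]
... * rho(b) = [[10, -3], [27, -8]]  ->  [[-84286604, 24876969], [-53756001, 15865942]]
... * rho(a^-1) = [[-2, -3], [-1, -2]]  ->  [[143696239, 203105874], [91646060, 129536119]]
... * rho(b) = [[10, -3], [27, -8]]  ->  [[6920820988, -2055935709], [4413935813, -1311227132]]
... * rho(a^-1) = [[-2, -3], [-1, -2]]  ->  [[-11785706267, -16650591546], [-7516644494, -10619353175]]
... * rho(b) = [[10, -3], [27, -8]]  ->  [[-567423034412, 168561851169], [-361888980665, 107504758882]]
... * rho(a^-1) = [[-2, -3], [-1, -2]]  ->  [[966284217655, 1365145400898], [616273202448, 870657424231]]
... * rho(a^-1) = [[-2, -3], [-1, -2]]  ->  [[-3297713836208, -5629143454761], [-2103203829127, -3590134455806]]
... * rho(a^-1) = [[-2, -3], [-1, -2]]  ->  [[12224571127177, 21151428418146], [7796542114060, 13489880398993]]
tr = 12224571127177 + 13489880398993 = 25714451526170

25714451526170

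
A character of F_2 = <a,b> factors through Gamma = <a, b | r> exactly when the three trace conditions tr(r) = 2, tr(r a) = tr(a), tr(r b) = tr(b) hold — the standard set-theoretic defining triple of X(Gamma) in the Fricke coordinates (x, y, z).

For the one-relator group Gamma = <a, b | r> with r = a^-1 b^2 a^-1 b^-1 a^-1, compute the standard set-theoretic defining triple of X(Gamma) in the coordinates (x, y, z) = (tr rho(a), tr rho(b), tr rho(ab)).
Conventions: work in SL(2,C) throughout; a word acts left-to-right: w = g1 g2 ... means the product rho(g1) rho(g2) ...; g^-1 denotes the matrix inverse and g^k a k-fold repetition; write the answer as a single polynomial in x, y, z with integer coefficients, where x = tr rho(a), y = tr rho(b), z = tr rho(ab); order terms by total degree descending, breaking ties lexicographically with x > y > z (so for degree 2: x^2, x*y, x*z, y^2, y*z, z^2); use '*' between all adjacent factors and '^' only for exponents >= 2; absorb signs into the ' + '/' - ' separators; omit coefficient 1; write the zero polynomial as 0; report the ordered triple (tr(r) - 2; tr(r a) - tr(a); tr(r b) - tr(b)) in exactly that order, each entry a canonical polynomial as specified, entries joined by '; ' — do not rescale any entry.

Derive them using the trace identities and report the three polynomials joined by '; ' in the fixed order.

x^2*y^2*z - x*y^3 - x*y*z^2 - x^2*z + 2*x*y + z - 2; x*y^2*z - y^3 - y*z^2 - x*z - x + 3*y; x^2*y^3*z - x*y^4 - 2*x*y^2*z^2 - x^2*y*z + y^3*z + y*z^3 + 3*x*y^2 + x*z^2 - 3*y*z - x - y

tr(a^-1 b) = tr(b) * tr(a) - tr(b a) = x*y - z
tr(a^2 b) = tr(a) * tr(b a) - tr(b) = x*z - y
tr(a^2) = tr(a) * tr(a) - tr(1) = x^2 - 2
tr(a b^2 a) = tr(b) * tr(a^2 b) - tr(a^2) = x*y*z - x^2 - y^2 + 2
tr(a b a b) = tr(a b) * tr(a b) - tr(1)   [split at repeated a] = z^2 - 2
tr(a b^2 a b) = tr(b) * tr(a b a b) - tr(a b a) = y*z^2 - x*z - y
tr(b^2 a b^-1 a) = tr(a b^2 a) * tr(b) - tr(a b^2 a b) = x*y^2*z - x^2*y - y^3 - y*z^2 + x*z + 3*y
tr(b^-1 a^-1 b^2 a) = tr(b^2 a b^-1) * tr(a) - tr(b^2 a b^-1 a) = -x*y^2*z + x^2*y + y^3 + y*z^2 - 3*y
tr(a^-1 b^2 a^-1 b^-1) = tr(b^-1 a^-1 b^2) * tr(a) - tr(b^-1 a^-1 b^2 a) = x*y^2*z - y^3 - y*z^2 - x*z + 3*y
tr(a^-1 b^2 a^-1 b^-1 a^-1) = tr(a^-1 b^2 a^-1 b^-1) * tr(a) - tr(a^-1 b^2 a^-1 b^-1 a) = x^2*y^2*z - x*y^3 - x*y*z^2 - x^2*z + 2*x*y + z
tr(b^2) = tr(b) * tr(b) - tr(1)   [square of b] = y^2 - 2
tr(b^2 a) = tr(b) * tr(a b) - tr(a)   [square of b] = y*z - x
tr(a^-1 b^2) = tr(b^2) * tr(a) - tr(b^2 a)   [inverse elimination on a] = x*y^2 - y*z - x
tr(a b^3 a) = tr(b) * tr(a^2 b^2) - tr(a^2 b)   [square of b] = x*y^2*z - x^2*y - y^3 - x*z + 3*y
tr(a b^3 a b) = tr(b) * tr(a b a b^2) - tr(a b a b)   [square of b] = y^2*z^2 - x*y*z - y^2 - z^2 + 2
tr(b^3 a b^-1 a) = tr(a b^3 a) * tr(b) - tr(a b^3 a b)   [inverse elimination on b] = x*y^3*z - x^2*y^2 - y^4 - y^2*z^2 + 4*y^2 + z^2 - 2
tr(b^-1 a^-1 b^3 a) = tr(b^3 a b^-1) * tr(a) - tr(b^3 a b^-1 a)   [inverse elimination on a] = -x*y^3*z + x^2*y^2 + y^4 + y^2*z^2 + x*y*z - x^2 - 4*y^2 - z^2 + 2
tr(b^2 a^-1 b^-1 a^-1 b) = tr(b^-1 a^-1 b^3) * tr(a) - tr(b^-1 a^-1 b^3 a)   [inverse elimination on a] = x*y^3*z - y^4 - y^2*z^2 - 2*x*y*z + 4*y^2 + z^2 - 2
tr(b a b^2) = tr(b) * tr(a b^2) - tr(a b)   [square of b] = y^2*z - x*y - z
tr(b a b^2 a^-1) = tr(b a b^2) * tr(a) - tr(b a b^2 a)   [inverse elimination on a] = x*y^2*z - x^2*y - y*z^2 + y
tr(a^-1 b a b^2 a^-1) = tr(b a b^2 a^-1) * tr(a) - tr(b a b^2)   [inverse elimination on a] = x^2*y^2*z - x^3*y - x*y*z^2 - y^2*z + 2*x*y + z
tr(b^2 a b^2) = tr(b) * tr(b a b^2) - tr(b a b)   [square of b] = y^3*z - x*y^2 - 2*y*z + x
tr(b^2 a b^2 a) = tr(b) * tr(a b^2 a b) - tr(a b^2 a)   [square of b] = y^2*z^2 - 2*x*y*z + x^2 - 2
tr(b a b^2 a^-1 b) = tr(b^2 a b^2) * tr(a) - tr(b^2 a b^2 a)   [inverse elimination on a] = x*y^3*z - x^2*y^2 - y^2*z^2 + 2
tr(a b a b a b) = tr(a b a b) * tr(a b) - tr(b a)   [split at a repeated a] = z^3 - 3*z
tr(a b a b a) = tr(a) * tr(b a b a) - tr(b a b)   [square of a] = x*z^2 - y*z - x
tr(b a b a b^2 a) = tr(b) * tr(a b a b a b) - tr(a b a b a)   [square of b] = y*z^3 - x*z^2 - 2*y*z + x
tr(b a b^2 a^-1 b a) = tr(b a b a b^2) * tr(a) - tr(b a b a b^2 a)   [inverse elimination on a] = x*y^2*z^2 - x^2*y*z - y*z^3 - x*y^2 + 2*y*z + x
tr(a^-1 b a b^2 a^-1 b) = tr(b a b^2 a^-1 b) * tr(a) - tr(b a b^2 a^-1 b a)   [inverse elimination on a] = x^2*y^3*z - x^3*y^2 - 2*x*y^2*z^2 + x^2*y*z + y*z^3 + x*y^2 - 2*y*z + x
tr(b^2 a^-1 b^-1 a^-1 b a) = tr(a^-1 b a b^2 a^-1) * tr(b) - tr(a^-1 b a b^2 a^-1 b)   [inverse elimination on b] = x*y^2*z^2 - x^2*y*z - y^3*z - y*z^3 + x*y^2 + 3*y*z - x
tr(a^-1 b^2 a^-1 b^-1 a^-1 b) = tr(b^2 a^-1 b^-1 a^-1 b) * tr(a) - tr(b^2 a^-1 b^-1 a^-1 b a)   [inverse elimination on a] = x^2*y^3*z - x*y^4 - 2*x*y^2*z^2 - x^2*y*z + y^3*z + y*z^3 + 3*x*y^2 + x*z^2 - 3*y*z - x
assemble the triple (tr(r) - 2; tr(r a) - x; tr(r b) - y)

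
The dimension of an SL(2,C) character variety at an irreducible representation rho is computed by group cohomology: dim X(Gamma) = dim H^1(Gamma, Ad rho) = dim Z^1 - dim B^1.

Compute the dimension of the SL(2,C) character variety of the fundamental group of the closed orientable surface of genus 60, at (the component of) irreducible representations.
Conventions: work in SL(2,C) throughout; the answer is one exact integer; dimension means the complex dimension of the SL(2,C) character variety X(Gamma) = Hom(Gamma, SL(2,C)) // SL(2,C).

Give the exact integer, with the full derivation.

The genus-60 surface group: 2g = 120 generators, one relator prod [a_i, b_i].
A cocycle assigns one sl_2 vector per generator subject to the relator condition d_2(z) = 0: dim of the unconstrained space is 3*2g = 360.
d_2 is surjective at irreducible rho (its cokernel H^2 is dual to H^0 = 0), so dim Z^1 = 360 - 3 = 357.
dim B^1 = 3 (coboundaries, injective at irreducible rho).
dim X = dim H^1 = 357 - 3 = 354.

354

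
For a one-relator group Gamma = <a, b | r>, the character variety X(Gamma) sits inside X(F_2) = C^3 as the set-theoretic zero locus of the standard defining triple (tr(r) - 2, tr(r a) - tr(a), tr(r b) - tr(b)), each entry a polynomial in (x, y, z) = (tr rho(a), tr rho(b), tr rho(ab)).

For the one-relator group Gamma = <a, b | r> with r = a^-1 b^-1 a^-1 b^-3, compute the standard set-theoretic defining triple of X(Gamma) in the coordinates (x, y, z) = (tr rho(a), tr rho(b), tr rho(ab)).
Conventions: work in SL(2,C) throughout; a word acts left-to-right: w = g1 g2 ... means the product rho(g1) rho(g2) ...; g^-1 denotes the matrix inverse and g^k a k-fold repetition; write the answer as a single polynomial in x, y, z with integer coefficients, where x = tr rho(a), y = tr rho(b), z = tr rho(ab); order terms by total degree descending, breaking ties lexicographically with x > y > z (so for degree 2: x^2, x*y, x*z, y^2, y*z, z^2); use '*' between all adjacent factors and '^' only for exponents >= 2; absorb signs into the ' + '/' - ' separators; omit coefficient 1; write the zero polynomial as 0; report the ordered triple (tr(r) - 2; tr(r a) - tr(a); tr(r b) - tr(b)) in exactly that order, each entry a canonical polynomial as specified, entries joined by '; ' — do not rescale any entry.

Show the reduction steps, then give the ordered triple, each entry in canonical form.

so tr(a^-1) = tr(a) = x
tr(a^-1 b) = tr(b)*tr(a) - tr(b a) = x*y - z
tr(b^-1 a^-1) = tr(a^-1)*tr(b) - tr(a^-1 b) = z
tr(a^-1 b^-2) = tr(b^-1 a^-1)*tr(b) - tr(b^-1 a^-1 b) = y*z - x
so tr(b^-3 a^-1) = tr(a^-1 b^-2)*tr(b) - tr(a^-1 b^-1) = y^2*z - x*y - z
tr(b^-2) = tr(b^-1)*tr(b) - tr(1) = y^2 - 2
reduce: tr(b^-3) = tr(b^-2)*tr(b) - tr(b^-1) = y^3 - 3*y
tr(a^-1 b^-3 a^-1) = tr(b^-3 a^-1)*tr(a) - tr(b^-3) = x*y^2*z - x^2*y - y^3 - x*z + 3*y
reduce: tr(a b a) = tr(a)*tr(b a) - tr(b) = x*z - y
tr(a b a b) = tr(a b)*tr(a b) - tr(1) = z^2 - 2
reduce: tr(b a b^-1 a) = tr(a b a)*tr(b) - tr(a b a b) = x*y*z - y^2 - z^2 + 2
reduce: tr(b^-1 a^-1 b a) = tr(b a b^-1)*tr(a) - tr(b a b^-1 a) = -x*y*z + x^2 + y^2 + z^2 - 2
tr(b^-2 a^-1 b a) = tr(b^-1 a^-1 b a)*tr(b) - tr(b^-1 a^-1 b a b) = -x*y^2*z + x^2*y + y^3 + y*z^2 - 3*y
tr(b^-1 a^-1 b a^-1 b^-1) = tr(b^-2 a^-1 b)*tr(a) - tr(b^-2 a^-1 b a) = x*y^2*z - x^2*y - y^3 - y*z^2 + x*z + 3*y
tr(a^-1 b^-3 a^-1 b) = tr(b^-1 a^-1 b a^-1 b^-1)*tr(b) - tr(b^-1 a^-1 b a^-1) = x*y^3*z - x^2*y^2 - y^4 - y^2*z^2 + 4*y^2 + z^2 - 2
tr(a^-1 b^-1 a^-1 b^-3) = tr(a^-1 b^-3 a^-1)*tr(b) - tr(a^-1 b^-3 a^-1 b) = y^2*z^2 - x*y*z - y^2 - z^2 + 2
so tr(b^-1 a^-1 b^-3) = tr(b^-3 a^-1)*tr(b) - tr(b^-3 a^-1 b)  (eliminate b^-1) = y^3*z - x*y^2 - 2*y*z + x
tr(a^-1 b^-1 a^-1 b^-2) = tr(b^-1 a^-1 b^-1 a^-1)*tr(b) - tr(b^-1 a^-1 b^-1 a^-1 b) = y*z^2 - x*z - y
assemble the triple (tr(r) - 2; tr(r a) - x; tr(r b) - y)

y^2*z^2 - x*y*z - y^2 - z^2; y^3*z - x*y^2 - 2*y*z; y*z^2 - x*z - 2*y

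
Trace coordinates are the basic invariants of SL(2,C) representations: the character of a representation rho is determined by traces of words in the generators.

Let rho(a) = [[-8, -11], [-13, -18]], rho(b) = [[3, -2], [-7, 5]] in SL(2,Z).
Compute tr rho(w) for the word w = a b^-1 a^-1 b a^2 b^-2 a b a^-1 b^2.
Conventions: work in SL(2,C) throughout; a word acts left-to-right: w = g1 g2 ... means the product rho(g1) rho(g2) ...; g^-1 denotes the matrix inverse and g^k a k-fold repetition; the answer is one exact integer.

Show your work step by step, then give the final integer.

-659300245138

rho(a) = [[-8, -11], [-13, -18]]
... * rho(b^-1) = [[5, 2], [7, 3]]  ->  [[-117, -49], [-191, -80]]
... * rho(a^-1) = [[-18, 11], [13, -8]]  ->  [[1469, -895], [2398, -1461]]
... * rho(b) = [[3, -2], [-7, 5]]  ->  [[10672, -7413], [17421, -12101]]
... * rho(a) = [[-8, -11], [-13, -18]]  ->  [[10993, 16042], [17945, 26187]]
... * rho(a) = [[-8, -11], [-13, -18]]  ->  [[-296490, -409679], [-483991, -668761]]
... * rho(b^-1) = [[5, 2], [7, 3]]  ->  [[-4350203, -1822017], [-7101282, -2974265]]
... * rho(b^-1) = [[5, 2], [7, 3]]  ->  [[-34505134, -14166457], [-56326265, -23125359]]
... * rho(a) = [[-8, -11], [-13, -18]]  ->  [[460205013, 634552700], [751239787, 1035845377]]
... * rho(b) = [[3, -2], [-7, 5]]  ->  [[-3061253861, 2252353474], [-4997198278, 3676747311]]
... * rho(a^-1) = [[-18, 11], [13, -8]]  ->  [[84383164660, -51692620263], [137747284047, -84383159546]]
... * rho(b) = [[3, -2], [-7, 5]]  ->  [[614997835821, -427229430635], [1003923968963, -697410365824]]
... * rho(b) = [[3, -2], [-7, 5]]  ->  [[4835599521908, -3366142824817], [7893644467657, -5494899767046]]
tr = 4835599521908 + -5494899767046 = -659300245138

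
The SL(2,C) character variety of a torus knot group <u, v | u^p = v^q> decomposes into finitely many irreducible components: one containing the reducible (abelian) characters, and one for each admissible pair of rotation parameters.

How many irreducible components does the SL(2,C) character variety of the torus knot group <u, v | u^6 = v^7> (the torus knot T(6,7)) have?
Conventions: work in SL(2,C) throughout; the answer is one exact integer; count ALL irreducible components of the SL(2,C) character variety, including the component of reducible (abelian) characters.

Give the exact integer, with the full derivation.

Gamma = < u, v | u^6 = v^7 > (torus knot T(6,7)); the central element u^6 = v^7 acts as +I or -I in any irreducible SL(2,C) representation.
So on each irreducible component the traces are pinned: tr(u) = 2*cos(pi*alpha/6) with 1 <= alpha <= 5, tr(v) = 2*cos(pi*beta/7) with 1 <= beta <= 6.
The two central values (-1)^alpha I and (-1)^beta I must be the same matrix, so alpha and beta share a parity.
Counting: 3 odd alphas x 3 odd betas + 2 even alphas x 3 even betas = 9 + 6 = 15.
Total: 15 irreducible-character components + 1 reducible (abelian) component = 16.

16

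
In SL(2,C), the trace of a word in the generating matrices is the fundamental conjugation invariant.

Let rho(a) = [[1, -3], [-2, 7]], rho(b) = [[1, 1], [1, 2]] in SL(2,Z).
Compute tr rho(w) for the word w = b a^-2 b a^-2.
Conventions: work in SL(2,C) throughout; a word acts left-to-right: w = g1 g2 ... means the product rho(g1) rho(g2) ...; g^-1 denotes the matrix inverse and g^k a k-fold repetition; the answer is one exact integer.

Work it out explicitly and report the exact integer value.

11879

rho(b) = [[1, 1], [1, 2]]
... * rho(a^-1) = [[7, 3], [2, 1]]  ->  [[9, 4], [11, 5]]
... * rho(a^-1) = [[7, 3], [2, 1]]  ->  [[71, 31], [87, 38]]
... * rho(b) = [[1, 1], [1, 2]]  ->  [[102, 133], [125, 163]]
... * rho(a^-1) = [[7, 3], [2, 1]]  ->  [[980, 439], [1201, 538]]
... * rho(a^-1) = [[7, 3], [2, 1]]  ->  [[7738, 3379], [9483, 4141]]
tr = 7738 + 4141 = 11879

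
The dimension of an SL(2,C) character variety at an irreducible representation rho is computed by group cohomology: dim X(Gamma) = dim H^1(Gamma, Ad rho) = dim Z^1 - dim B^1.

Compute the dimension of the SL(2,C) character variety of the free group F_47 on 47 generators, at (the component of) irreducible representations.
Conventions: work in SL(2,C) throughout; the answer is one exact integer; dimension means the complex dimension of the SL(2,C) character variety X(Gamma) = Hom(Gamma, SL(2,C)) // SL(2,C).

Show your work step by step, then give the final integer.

The free group F_47: 47 generators, no relators.
Z^1(Gamma, Ad rho) = (sl_2)^47: a cocycle is a free choice of one sl_2 vector per generator, so dim Z^1 = 3*47 = 141.
At an irreducible rho the centralizer of the image in sl_2 is 0, so the coboundary map sl_2 -> Z^1 is injective: dim B^1 = 3.
dim X = dim H^1 = dim Z^1 - dim B^1 = 141 - 3 = 138.

138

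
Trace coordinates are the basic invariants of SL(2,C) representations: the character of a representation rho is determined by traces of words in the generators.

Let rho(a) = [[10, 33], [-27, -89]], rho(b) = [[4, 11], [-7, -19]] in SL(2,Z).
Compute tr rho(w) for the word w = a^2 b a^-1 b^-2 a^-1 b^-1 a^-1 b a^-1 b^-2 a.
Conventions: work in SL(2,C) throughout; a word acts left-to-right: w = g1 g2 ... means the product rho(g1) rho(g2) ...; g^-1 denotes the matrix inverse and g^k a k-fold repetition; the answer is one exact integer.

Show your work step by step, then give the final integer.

rho(a) = [[10, 33], [-27, -89]]
... * rho(a) = [[10, 33], [-27, -89]]  ->  [[-791, -2607], [2133, 7030]]
... * rho(b) = [[4, 11], [-7, -19]]  ->  [[15085, 40832], [-40678, -110107]]
... * rho(a^-1) = [[-89, -33], [27, 10]]  ->  [[-240101, -89485], [647453, 241304]]
... * rho(b^-1) = [[-19, -11], [7, 4]]  ->  [[3935524, 2283171], [-10612479, -6156767]]
... * rho(b^-1) = [[-19, -11], [7, 4]]  ->  [[-58792759, -34158080], [158539732, 92110201]]
... * rho(a^-1) = [[-89, -33], [27, 10]]  ->  [[4310287391, 1598580247], [-11623060721, -4310709146]]
... * rho(b^-1) = [[-19, -11], [7, 4]]  ->  [[-70705398700, -41018840313], [190663189677, 110610831347]]
... * rho(a^-1) = [[-89, -33], [27, 10]]  ->  [[5185271795849, 1923089753970], [-13982531434884, -5185776945871]]
... * rho(b) = [[4, 11], [-7, -19]]  ->  [[7279458905606, 20499284428909], [-19629687118439, -55278083812175]]
... * rho(a^-1) = [[-89, -33], [27, 10]]  ->  [[-94391163018391, -35229299595908], [254533890612346, 94998836786737]]
... * rho(b^-1) = [[-19, -11], [7, 4]]  ->  [[1546827000178073, 897385594818669], [-4171152064127415, -2419877449588858]]
... * rho(b^-1) = [[-19, -11], [7, 4]]  ->  [[-23108013839652704, -13425554622684127], [62312747071298879, 36203162907046133]]
... * rho(a) = [[10, 33], [-27, -89]]  ->  [[131409836415944389, 432309904710348071], [-354357927777256801, -1165760845374242830]]
tr = 131409836415944389 + -1165760845374242830 = -1034351008958298441

-1034351008958298441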